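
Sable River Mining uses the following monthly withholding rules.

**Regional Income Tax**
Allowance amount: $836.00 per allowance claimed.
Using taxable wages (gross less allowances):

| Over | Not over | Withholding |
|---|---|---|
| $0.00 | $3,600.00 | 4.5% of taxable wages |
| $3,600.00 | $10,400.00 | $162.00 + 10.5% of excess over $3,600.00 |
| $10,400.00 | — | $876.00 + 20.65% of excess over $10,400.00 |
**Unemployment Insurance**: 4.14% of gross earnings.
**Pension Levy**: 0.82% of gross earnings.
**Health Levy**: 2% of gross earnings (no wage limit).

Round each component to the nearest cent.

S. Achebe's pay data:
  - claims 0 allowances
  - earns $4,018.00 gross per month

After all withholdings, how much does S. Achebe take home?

Regional Income Tax: taxable = $4,018.00
  $162.00 + 10.5% × ($4,018.00 − $3,600.00) = $162.00 + 10.5% × $418.00 = $205.89
Unemployment Insurance: 4.14% × $4,018.00 = $166.35
Pension Levy: 0.82% × $4,018.00 = $32.95
Health Levy: 2% × $4,018.00 = $80.36
Total withheld: $205.89 + $166.35 + $32.95 + $80.36 = $485.55
Net pay: $4,018.00 − $485.55 = $3,532.45

$3,532.45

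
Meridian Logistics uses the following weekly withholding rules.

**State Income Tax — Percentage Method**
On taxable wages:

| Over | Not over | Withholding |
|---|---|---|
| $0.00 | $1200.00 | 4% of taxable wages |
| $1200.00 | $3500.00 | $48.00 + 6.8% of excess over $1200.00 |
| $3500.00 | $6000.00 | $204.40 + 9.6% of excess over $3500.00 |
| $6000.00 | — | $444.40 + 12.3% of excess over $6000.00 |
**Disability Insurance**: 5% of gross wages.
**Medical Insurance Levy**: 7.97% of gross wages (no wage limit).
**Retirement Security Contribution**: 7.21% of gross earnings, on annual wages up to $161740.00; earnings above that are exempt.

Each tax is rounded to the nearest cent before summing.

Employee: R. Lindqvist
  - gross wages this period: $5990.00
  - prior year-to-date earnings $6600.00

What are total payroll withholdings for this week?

$1652.22

State Income Tax: taxable = $5990.00
  $204.40 + 9.6% × ($5990.00 − $3500.00) = $204.40 + 9.6% × $2490.00 = $443.44
Disability Insurance: 5% × $5990.00 = $299.50
Medical Insurance Levy: 7.97% × $5990.00 = $477.40
Retirement Security Contribution: 7.21% × $5990.00 = $431.88
Total: $443.44 + $299.50 + $477.40 + $431.88 = $1652.22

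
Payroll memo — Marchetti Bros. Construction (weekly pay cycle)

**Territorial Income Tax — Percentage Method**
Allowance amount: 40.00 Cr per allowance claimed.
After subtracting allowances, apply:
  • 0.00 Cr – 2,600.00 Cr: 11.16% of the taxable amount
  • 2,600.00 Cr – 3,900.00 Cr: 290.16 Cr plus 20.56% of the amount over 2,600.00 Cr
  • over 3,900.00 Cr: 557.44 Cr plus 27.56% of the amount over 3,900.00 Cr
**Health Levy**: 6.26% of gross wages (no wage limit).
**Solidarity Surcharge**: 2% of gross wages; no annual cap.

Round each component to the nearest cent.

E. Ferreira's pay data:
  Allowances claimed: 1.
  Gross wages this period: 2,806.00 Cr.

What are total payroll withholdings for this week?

556.07 Cr

Territorial Income Tax: taxable = 2,806.00 Cr − 1×40.00 Cr = 2,766.00 Cr
  290.16 Cr + 20.56% × (2,766.00 Cr − 2,600.00 Cr) = 290.16 Cr + 20.56% × 166.00 Cr = 324.29 Cr
Health Levy: 6.26% × 2,806.00 Cr = 175.66 Cr
Solidarity Surcharge: 2% × 2,806.00 Cr = 56.12 Cr
Total: 324.29 Cr + 175.66 Cr + 56.12 Cr = 556.07 Cr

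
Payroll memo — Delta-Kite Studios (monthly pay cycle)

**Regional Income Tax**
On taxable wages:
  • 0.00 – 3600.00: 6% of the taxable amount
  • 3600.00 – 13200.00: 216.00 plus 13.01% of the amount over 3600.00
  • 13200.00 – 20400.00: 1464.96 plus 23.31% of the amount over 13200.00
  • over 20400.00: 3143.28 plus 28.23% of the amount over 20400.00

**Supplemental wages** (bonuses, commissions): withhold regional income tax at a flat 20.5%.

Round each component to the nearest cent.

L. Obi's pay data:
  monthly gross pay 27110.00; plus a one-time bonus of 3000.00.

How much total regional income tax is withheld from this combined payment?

5652.51

Regional Income Tax: taxable = 27110.00
  3143.28 + 28.23% × (27110.00 − 20400.00) = 3143.28 + 28.23% × 6710.00 = 5037.51
Supplemental (20.5% flat on bonus): 20.5% × 3000.00 = 615.00
Total regional income tax: 5037.51 + 615.00 = 5652.51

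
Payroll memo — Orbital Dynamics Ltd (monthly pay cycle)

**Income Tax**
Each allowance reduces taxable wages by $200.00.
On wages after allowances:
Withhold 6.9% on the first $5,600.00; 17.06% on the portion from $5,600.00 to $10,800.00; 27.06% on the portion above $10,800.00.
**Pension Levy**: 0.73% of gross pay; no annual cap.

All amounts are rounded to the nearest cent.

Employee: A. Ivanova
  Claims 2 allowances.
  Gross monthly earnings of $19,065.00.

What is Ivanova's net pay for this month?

$15,524.04

Income Tax: taxable = $19,065.00 − 2×$200.00 = $18,665.00
  $1,273.52 + 27.06% × ($18,665.00 − $10,800.00) = $1,273.52 + 27.06% × $7,865.00 = $3,401.79
Pension Levy: 0.73% × $19,065.00 = $139.17
Total withheld: $3,401.79 + $139.17 = $3,540.96
Net pay: $19,065.00 − $3,540.96 = $15,524.04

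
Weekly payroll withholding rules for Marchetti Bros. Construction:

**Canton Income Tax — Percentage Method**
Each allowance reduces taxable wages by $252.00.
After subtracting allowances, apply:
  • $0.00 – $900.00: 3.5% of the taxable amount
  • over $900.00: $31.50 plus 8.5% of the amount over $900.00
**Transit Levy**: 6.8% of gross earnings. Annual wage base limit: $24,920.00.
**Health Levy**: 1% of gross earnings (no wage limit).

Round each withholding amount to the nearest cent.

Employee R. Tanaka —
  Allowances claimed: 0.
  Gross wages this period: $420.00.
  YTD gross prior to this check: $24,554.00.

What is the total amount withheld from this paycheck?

Canton Income Tax: taxable = $420.00
  3.5% × $420.00 = $14.70
Transit Levy: cap $24,920.00 − YTD $24,554.00 = $366.00 subject; 6.8% × $366.00 = $24.89
Health Levy: 1% × $420.00 = $4.20
Total: $14.70 + $24.89 + $4.20 = $43.79

$43.79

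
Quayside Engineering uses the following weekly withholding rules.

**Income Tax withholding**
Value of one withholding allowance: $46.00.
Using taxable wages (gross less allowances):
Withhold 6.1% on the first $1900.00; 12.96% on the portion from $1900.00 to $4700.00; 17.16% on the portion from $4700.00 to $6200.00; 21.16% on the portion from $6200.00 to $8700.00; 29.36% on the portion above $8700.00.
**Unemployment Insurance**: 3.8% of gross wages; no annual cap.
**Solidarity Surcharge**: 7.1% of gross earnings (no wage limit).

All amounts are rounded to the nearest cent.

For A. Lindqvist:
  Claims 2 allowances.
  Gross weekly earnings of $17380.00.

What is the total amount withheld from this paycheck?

$5681.04

Income Tax: taxable = $17380.00 − 2×$46.00 = $17288.00
  $1265.18 + 29.36% × ($17288.00 − $8700.00) = $1265.18 + 29.36% × $8588.00 = $3786.62
Unemployment Insurance: 3.8% × $17380.00 = $660.44
Solidarity Surcharge: 7.1% × $17380.00 = $1233.98
Total: $3786.62 + $660.44 + $1233.98 = $5681.04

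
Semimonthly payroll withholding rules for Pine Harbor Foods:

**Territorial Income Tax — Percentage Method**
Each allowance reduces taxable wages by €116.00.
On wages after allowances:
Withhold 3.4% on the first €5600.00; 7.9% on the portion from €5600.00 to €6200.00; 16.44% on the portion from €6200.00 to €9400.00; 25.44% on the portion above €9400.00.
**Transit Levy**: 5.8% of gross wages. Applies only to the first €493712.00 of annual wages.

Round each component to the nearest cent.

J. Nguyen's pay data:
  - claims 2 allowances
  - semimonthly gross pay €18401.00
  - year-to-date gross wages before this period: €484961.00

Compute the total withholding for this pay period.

Territorial Income Tax: taxable = €18401.00 − 2×€116.00 = €18169.00
  €763.88 + 25.44% × (€18169.00 − €9400.00) = €763.88 + 25.44% × €8769.00 = €2994.71
Transit Levy: cap €493712.00 − YTD €484961.00 = €8751.00 subject; 5.8% × €8751.00 = €507.56
Total: €2994.71 + €507.56 = €3502.27

€3502.27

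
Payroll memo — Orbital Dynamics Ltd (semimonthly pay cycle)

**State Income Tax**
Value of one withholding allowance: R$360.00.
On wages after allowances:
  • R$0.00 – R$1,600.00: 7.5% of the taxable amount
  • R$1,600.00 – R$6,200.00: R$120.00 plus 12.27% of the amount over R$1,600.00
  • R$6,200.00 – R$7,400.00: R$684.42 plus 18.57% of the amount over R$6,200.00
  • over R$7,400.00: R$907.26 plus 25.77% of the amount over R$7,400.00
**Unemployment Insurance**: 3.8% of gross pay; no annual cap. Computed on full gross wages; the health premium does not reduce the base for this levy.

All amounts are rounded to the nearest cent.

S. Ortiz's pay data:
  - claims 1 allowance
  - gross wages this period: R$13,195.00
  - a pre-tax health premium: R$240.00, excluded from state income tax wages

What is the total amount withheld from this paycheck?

R$2,747.42

State Income Tax: taxable = R$13,195.00 − R$240.00 − 1×R$360.00 = R$12,595.00
  R$907.26 + 25.77% × (R$12,595.00 − R$7,400.00) = R$907.26 + 25.77% × R$5,195.00 = R$2,246.01
Unemployment Insurance: 3.8% × R$13,195.00 = R$501.41
Total: R$2,246.01 + R$501.41 = R$2,747.42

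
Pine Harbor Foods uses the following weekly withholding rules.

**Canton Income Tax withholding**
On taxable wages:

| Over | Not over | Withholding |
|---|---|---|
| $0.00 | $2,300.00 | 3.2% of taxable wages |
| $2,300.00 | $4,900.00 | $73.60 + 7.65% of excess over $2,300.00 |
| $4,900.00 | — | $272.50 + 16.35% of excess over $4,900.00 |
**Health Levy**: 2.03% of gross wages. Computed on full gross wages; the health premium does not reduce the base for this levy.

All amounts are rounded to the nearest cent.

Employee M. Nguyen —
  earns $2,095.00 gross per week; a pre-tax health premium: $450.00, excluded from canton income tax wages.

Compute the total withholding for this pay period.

$95.17

Canton Income Tax: taxable = $2,095.00 − $450.00 = $1,645.00
  3.2% × $1,645.00 = $52.64
Health Levy: 2.03% × $2,095.00 = $42.53
Total: $52.64 + $42.53 = $95.17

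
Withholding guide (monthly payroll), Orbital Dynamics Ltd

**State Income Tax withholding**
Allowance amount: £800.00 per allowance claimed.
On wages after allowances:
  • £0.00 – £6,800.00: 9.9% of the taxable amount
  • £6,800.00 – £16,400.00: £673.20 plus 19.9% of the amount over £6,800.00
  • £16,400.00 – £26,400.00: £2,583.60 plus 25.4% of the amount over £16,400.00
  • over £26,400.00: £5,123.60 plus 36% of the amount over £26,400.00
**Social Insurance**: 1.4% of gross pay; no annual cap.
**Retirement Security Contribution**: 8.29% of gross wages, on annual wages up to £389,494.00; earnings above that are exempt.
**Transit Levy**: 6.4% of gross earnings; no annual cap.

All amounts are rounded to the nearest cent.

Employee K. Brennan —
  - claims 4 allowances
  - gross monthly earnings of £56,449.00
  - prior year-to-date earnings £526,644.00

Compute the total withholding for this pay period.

£19,192.27

State Income Tax: taxable = £56,449.00 − 4×£800.00 = £53,249.00
  £5,123.60 + 36% × (£53,249.00 − £26,400.00) = £5,123.60 + 36% × £26,849.00 = £14,789.24
Social Insurance: 1.4% × £56,449.00 = £790.29
Retirement Security Contribution: YTD £526,644.00 ≥ cap £389,494.00 → £0.00
Transit Levy: 6.4% × £56,449.00 = £3,612.74
Total: £14,789.24 + £790.29 + £0.00 + £3,612.74 = £19,192.27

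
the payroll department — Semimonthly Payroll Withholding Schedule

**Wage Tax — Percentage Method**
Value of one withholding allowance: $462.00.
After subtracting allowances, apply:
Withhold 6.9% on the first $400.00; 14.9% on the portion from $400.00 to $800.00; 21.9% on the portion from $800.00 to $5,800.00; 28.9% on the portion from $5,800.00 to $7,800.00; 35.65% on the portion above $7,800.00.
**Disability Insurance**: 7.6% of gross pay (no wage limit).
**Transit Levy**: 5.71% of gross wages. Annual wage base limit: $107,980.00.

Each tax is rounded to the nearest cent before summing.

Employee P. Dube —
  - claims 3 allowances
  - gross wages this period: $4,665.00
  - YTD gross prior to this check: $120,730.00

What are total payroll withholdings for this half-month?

$984.64

Wage Tax: taxable = $4,665.00 − 3×$462.00 = $3,279.00
  $87.20 + 21.9% × ($3,279.00 − $800.00) = $87.20 + 21.9% × $2,479.00 = $630.10
Disability Insurance: 7.6% × $4,665.00 = $354.54
Transit Levy: YTD $120,730.00 ≥ cap $107,980.00 → $0.00
Total: $630.10 + $354.54 + $0.00 = $984.64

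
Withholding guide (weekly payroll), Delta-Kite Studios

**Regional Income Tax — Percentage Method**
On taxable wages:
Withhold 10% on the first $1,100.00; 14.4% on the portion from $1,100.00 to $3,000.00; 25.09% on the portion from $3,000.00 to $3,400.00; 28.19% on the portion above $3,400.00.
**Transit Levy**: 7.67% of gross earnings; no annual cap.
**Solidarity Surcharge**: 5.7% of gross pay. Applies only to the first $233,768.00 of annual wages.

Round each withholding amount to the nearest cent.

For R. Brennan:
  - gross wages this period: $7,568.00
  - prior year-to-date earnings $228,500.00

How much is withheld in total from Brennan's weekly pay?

Regional Income Tax: taxable = $7,568.00
  $483.96 + 28.19% × ($7,568.00 − $3,400.00) = $483.96 + 28.19% × $4,168.00 = $1,658.92
Transit Levy: 7.67% × $7,568.00 = $580.47
Solidarity Surcharge: cap $233,768.00 − YTD $228,500.00 = $5,268.00 subject; 5.7% × $5,268.00 = $300.28
Total: $1,658.92 + $580.47 + $300.28 = $2,539.67

$2,539.67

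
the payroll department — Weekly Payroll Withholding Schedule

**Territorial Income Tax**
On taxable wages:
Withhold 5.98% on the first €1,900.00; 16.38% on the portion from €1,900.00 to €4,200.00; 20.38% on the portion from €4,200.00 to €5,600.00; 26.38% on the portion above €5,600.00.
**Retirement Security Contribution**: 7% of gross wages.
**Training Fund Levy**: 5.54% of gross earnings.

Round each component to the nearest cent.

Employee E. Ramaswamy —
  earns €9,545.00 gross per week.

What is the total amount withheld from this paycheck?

€3,013.31

Territorial Income Tax: taxable = €9,545.00
  €775.68 + 26.38% × (€9,545.00 − €5,600.00) = €775.68 + 26.38% × €3,945.00 = €1,816.37
Retirement Security Contribution: 7% × €9,545.00 = €668.15
Training Fund Levy: 5.54% × €9,545.00 = €528.79
Total: €1,816.37 + €668.15 + €528.79 = €3,013.31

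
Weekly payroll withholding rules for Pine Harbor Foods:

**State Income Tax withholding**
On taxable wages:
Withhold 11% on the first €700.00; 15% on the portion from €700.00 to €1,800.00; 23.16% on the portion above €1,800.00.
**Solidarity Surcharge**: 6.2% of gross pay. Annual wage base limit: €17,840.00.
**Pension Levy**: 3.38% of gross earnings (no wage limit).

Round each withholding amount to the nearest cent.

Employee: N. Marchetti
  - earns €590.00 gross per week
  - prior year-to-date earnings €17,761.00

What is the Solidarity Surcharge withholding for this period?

Solidarity Surcharge: cap €17,840.00 − YTD €17,761.00 = €79.00 subject; 6.2% × €79.00 = €4.90

€4.90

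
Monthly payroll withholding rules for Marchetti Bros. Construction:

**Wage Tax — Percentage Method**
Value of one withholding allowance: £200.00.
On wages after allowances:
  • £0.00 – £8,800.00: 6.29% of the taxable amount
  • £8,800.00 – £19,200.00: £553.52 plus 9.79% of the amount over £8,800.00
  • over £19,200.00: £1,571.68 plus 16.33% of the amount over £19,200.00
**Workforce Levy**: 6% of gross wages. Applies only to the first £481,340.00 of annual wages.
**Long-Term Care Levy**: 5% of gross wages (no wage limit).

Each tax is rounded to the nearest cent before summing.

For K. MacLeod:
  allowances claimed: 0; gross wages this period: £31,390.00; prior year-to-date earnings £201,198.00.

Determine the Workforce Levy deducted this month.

Workforce Levy: 6% × £31,390.00 = £1,883.40

£1,883.40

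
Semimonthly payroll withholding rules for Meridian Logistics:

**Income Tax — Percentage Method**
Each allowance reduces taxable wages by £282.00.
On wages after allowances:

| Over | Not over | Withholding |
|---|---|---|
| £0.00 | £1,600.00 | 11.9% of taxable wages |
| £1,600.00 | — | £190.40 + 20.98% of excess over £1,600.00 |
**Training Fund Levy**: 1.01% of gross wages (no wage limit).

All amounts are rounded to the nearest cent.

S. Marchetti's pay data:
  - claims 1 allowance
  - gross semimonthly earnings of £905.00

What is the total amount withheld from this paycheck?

Income Tax: taxable = £905.00 − 1×£282.00 = £623.00
  11.9% × £623.00 = £74.14
Training Fund Levy: 1.01% × £905.00 = £9.14
Total: £74.14 + £9.14 = £83.28

£83.28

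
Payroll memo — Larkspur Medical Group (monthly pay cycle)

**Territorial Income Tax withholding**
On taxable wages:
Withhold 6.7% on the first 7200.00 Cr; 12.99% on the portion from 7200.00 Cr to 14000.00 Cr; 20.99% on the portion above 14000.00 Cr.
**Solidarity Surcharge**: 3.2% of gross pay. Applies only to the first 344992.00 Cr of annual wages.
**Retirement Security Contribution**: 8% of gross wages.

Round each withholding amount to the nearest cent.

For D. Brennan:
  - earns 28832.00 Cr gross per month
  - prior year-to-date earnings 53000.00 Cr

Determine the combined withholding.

7708.14 Cr

Territorial Income Tax: taxable = 28832.00 Cr
  1365.72 Cr + 20.99% × (28832.00 Cr − 14000.00 Cr) = 1365.72 Cr + 20.99% × 14832.00 Cr = 4478.96 Cr
Solidarity Surcharge: 3.2% × 28832.00 Cr = 922.62 Cr
Retirement Security Contribution: 8% × 28832.00 Cr = 2306.56 Cr
Total: 4478.96 Cr + 922.62 Cr + 2306.56 Cr = 7708.14 Cr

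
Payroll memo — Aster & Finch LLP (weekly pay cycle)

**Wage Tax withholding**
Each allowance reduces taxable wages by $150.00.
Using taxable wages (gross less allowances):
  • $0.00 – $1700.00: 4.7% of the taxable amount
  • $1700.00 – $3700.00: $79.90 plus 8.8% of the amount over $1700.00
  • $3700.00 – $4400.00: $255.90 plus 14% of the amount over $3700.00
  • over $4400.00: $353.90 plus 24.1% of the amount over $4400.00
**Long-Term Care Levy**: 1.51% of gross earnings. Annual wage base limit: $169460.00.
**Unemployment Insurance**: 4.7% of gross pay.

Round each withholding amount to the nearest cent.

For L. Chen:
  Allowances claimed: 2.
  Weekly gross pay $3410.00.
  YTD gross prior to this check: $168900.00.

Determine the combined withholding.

$372.71

Wage Tax: taxable = $3410.00 − 2×$150.00 = $3110.00
  $79.90 + 8.8% × ($3110.00 − $1700.00) = $79.90 + 8.8% × $1410.00 = $203.98
Long-Term Care Levy: cap $169460.00 − YTD $168900.00 = $560.00 subject; 1.51% × $560.00 = $8.46
Unemployment Insurance: 4.7% × $3410.00 = $160.27
Total: $203.98 + $8.46 + $160.27 = $372.71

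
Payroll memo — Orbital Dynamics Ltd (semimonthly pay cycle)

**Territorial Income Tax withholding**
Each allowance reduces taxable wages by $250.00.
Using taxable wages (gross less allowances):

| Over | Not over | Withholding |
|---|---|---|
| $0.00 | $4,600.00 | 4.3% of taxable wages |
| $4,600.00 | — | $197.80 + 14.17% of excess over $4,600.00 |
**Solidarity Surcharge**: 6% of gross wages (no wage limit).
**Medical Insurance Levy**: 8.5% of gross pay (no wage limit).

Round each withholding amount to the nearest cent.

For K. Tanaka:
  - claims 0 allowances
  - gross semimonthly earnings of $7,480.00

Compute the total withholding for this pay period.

Territorial Income Tax: taxable = $7,480.00
  $197.80 + 14.17% × ($7,480.00 − $4,600.00) = $197.80 + 14.17% × $2,880.00 = $605.90
Solidarity Surcharge: 6% × $7,480.00 = $448.80
Medical Insurance Levy: 8.5% × $7,480.00 = $635.80
Total: $605.90 + $448.80 + $635.80 = $1,690.50

$1,690.50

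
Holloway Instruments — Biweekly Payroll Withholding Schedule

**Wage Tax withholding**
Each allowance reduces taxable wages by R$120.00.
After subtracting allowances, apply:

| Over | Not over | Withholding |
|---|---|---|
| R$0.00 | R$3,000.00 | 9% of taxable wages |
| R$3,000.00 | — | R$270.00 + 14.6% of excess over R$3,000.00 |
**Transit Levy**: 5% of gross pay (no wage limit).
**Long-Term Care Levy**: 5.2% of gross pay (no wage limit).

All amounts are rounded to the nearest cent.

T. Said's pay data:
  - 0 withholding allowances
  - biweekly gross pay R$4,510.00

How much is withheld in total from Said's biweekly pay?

R$950.48

Wage Tax: taxable = R$4,510.00
  R$270.00 + 14.6% × (R$4,510.00 − R$3,000.00) = R$270.00 + 14.6% × R$1,510.00 = R$490.46
Transit Levy: 5% × R$4,510.00 = R$225.50
Long-Term Care Levy: 5.2% × R$4,510.00 = R$234.52
Total: R$490.46 + R$225.50 + R$234.52 = R$950.48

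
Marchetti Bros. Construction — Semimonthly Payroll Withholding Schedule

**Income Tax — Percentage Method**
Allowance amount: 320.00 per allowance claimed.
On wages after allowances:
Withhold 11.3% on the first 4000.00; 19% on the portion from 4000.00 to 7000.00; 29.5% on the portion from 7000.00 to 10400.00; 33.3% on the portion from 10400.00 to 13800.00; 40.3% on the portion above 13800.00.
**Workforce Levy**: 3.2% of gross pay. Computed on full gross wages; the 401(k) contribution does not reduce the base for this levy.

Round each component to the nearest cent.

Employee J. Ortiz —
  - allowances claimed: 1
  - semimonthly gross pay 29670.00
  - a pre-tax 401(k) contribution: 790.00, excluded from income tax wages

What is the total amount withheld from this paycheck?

Income Tax: taxable = 29670.00 − 790.00 − 1×320.00 = 28560.00
  3157.20 + 40.3% × (28560.00 − 13800.00) = 3157.20 + 40.3% × 14760.00 = 9105.48
Workforce Levy: 3.2% × 29670.00 = 949.44
Total: 9105.48 + 949.44 = 10054.92

10054.92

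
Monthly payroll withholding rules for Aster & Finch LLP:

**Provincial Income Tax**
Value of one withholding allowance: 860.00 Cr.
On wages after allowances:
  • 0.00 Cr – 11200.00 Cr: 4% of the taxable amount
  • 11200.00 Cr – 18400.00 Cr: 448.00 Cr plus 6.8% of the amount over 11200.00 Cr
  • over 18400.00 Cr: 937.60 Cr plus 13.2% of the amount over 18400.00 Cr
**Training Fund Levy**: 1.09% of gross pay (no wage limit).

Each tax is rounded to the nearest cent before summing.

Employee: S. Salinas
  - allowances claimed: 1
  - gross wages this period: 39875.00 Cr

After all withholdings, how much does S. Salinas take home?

35781.58 Cr

Provincial Income Tax: taxable = 39875.00 Cr − 1×860.00 Cr = 39015.00 Cr
  937.60 Cr + 13.2% × (39015.00 Cr − 18400.00 Cr) = 937.60 Cr + 13.2% × 20615.00 Cr = 3658.78 Cr
Training Fund Levy: 1.09% × 39875.00 Cr = 434.64 Cr
Total withheld: 3658.78 Cr + 434.64 Cr = 4093.42 Cr
Net pay: 39875.00 Cr − 4093.42 Cr = 35781.58 Cr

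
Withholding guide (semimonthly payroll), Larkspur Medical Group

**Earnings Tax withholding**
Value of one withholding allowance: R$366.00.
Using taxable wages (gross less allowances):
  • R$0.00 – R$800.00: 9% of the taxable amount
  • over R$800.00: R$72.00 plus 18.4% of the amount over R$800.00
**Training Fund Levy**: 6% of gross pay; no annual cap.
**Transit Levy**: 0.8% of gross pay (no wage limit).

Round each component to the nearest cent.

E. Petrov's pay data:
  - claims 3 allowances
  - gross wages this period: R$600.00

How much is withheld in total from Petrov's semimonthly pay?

Earnings Tax: taxable = R$600.00 − 3×R$366.00 = R$-498.00
  Taxable ≤ 0 → R$0.00
Training Fund Levy: 6% × R$600.00 = R$36.00
Transit Levy: 0.8% × R$600.00 = R$4.80
Total: R$0.00 + R$36.00 + R$4.80 = R$40.80

R$40.80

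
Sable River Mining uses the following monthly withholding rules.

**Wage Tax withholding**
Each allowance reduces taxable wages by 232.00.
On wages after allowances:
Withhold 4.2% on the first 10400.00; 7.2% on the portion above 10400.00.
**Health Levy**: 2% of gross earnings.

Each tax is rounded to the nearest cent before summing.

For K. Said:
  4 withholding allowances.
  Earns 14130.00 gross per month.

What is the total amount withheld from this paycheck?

921.14

Wage Tax: taxable = 14130.00 − 4×232.00 = 13202.00
  436.80 + 7.2% × (13202.00 − 10400.00) = 436.80 + 7.2% × 2802.00 = 638.54
Health Levy: 2% × 14130.00 = 282.60
Total: 638.54 + 282.60 = 921.14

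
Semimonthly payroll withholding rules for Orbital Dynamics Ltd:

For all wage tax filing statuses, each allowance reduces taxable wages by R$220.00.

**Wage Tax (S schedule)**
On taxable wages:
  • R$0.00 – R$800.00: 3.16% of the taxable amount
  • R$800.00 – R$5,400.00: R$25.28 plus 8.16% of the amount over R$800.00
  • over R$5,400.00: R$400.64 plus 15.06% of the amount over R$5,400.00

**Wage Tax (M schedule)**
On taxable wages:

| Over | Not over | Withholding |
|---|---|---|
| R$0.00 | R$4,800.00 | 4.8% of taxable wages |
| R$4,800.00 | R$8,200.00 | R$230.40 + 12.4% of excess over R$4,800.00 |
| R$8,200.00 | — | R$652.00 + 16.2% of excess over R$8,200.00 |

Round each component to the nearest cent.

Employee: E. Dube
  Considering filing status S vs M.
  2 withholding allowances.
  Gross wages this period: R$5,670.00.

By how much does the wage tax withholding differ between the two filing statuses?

R$103.05

Wage Tax (S): taxable = R$5,670.00 − 2×R$220.00 = R$5,230.00
  R$25.28 + 8.16% × (R$5,230.00 − R$800.00) = R$25.28 + 8.16% × R$4,430.00 = R$386.77
Wage Tax (M): taxable = R$5,670.00 − 2×R$220.00 = R$5,230.00
  R$230.40 + 12.4% × (R$5,230.00 − R$4,800.00) = R$230.40 + 12.4% × R$430.00 = R$283.72
Difference: |R$386.77 − R$283.72| = R$103.05 (higher under S)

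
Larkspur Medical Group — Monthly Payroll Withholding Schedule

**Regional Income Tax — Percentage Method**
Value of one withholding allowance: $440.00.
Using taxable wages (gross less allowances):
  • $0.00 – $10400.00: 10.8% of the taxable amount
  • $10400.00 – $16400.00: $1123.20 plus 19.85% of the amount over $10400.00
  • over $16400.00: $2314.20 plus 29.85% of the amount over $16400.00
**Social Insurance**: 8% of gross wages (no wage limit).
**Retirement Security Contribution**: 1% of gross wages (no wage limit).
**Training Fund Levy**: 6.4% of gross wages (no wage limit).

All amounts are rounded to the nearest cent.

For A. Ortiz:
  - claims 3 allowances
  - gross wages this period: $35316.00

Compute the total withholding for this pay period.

$13005.27

Regional Income Tax: taxable = $35316.00 − 3×$440.00 = $33996.00
  $2314.20 + 29.85% × ($33996.00 − $16400.00) = $2314.20 + 29.85% × $17596.00 = $7566.61
Social Insurance: 8% × $35316.00 = $2825.28
Retirement Security Contribution: 1% × $35316.00 = $353.16
Training Fund Levy: 6.4% × $35316.00 = $2260.22
Total: $7566.61 + $2825.28 + $353.16 + $2260.22 = $13005.27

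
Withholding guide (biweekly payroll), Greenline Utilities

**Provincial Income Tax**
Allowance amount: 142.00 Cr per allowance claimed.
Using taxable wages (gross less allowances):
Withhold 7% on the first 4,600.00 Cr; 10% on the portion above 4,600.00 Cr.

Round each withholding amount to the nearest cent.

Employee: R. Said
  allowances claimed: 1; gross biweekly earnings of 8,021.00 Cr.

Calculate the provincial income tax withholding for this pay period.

649.90 Cr

Provincial Income Tax: taxable = 8,021.00 Cr − 1×142.00 Cr = 7,879.00 Cr
  322.00 Cr + 10% × (7,879.00 Cr − 4,600.00 Cr) = 322.00 Cr + 10% × 3,279.00 Cr = 649.90 Cr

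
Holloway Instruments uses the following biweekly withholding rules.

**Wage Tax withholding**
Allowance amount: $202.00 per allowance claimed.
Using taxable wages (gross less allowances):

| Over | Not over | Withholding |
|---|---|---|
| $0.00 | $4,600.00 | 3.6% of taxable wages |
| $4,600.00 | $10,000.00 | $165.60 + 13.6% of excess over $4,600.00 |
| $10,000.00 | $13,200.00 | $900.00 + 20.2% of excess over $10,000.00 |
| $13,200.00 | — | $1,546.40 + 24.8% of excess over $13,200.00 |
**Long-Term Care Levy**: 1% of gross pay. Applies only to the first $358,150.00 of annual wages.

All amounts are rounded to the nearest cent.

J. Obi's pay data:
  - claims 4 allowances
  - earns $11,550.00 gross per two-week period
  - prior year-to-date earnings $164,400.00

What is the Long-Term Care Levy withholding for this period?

Long-Term Care Levy: 1% × $11,550.00 = $115.50

$115.50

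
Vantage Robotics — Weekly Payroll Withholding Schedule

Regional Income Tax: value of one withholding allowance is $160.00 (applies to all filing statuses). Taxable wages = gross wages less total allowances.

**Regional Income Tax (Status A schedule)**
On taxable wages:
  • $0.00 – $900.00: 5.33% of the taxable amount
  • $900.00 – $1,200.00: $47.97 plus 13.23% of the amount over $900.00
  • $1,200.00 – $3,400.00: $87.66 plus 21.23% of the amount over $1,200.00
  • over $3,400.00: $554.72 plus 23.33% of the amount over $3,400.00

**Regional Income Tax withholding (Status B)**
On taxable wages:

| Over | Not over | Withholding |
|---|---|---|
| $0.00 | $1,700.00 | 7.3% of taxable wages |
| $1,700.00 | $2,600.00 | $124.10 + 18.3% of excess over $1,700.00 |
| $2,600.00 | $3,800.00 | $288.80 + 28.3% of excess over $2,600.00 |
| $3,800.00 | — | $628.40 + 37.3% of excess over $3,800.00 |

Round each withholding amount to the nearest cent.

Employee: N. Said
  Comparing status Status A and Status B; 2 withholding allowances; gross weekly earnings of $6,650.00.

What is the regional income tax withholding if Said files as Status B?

Regional Income Tax (Status B): taxable = $6,650.00 − 2×$160.00 = $6,330.00
  $628.40 + 37.3% × ($6,330.00 − $3,800.00) = $628.40 + 37.3% × $2,530.00 = $1,572.09

$1,572.09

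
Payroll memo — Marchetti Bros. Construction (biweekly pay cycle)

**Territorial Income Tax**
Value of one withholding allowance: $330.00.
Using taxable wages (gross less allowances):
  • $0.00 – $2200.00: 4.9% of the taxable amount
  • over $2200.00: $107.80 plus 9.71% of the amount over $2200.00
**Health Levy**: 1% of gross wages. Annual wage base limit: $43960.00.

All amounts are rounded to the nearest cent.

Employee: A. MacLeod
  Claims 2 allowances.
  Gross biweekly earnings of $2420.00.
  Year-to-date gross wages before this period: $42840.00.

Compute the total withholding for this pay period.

$97.44

Territorial Income Tax: taxable = $2420.00 − 2×$330.00 = $1760.00
  4.9% × $1760.00 = $86.24
Health Levy: cap $43960.00 − YTD $42840.00 = $1120.00 subject; 1% × $1120.00 = $11.20
Total: $86.24 + $11.20 = $97.44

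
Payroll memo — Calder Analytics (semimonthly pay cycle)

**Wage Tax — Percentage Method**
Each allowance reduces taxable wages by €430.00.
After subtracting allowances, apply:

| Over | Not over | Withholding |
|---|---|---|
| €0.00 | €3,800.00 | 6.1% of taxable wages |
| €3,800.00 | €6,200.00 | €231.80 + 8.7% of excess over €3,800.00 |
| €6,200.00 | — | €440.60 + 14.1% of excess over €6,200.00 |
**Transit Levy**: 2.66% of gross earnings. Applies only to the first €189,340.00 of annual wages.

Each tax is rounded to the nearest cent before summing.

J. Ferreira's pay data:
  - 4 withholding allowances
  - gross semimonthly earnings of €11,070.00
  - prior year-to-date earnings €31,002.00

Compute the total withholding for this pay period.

€1,179.21

Wage Tax: taxable = €11,070.00 − 4×€430.00 = €9,350.00
  €440.60 + 14.1% × (€9,350.00 − €6,200.00) = €440.60 + 14.1% × €3,150.00 = €884.75
Transit Levy: 2.66% × €11,070.00 = €294.46
Total: €884.75 + €294.46 = €1,179.21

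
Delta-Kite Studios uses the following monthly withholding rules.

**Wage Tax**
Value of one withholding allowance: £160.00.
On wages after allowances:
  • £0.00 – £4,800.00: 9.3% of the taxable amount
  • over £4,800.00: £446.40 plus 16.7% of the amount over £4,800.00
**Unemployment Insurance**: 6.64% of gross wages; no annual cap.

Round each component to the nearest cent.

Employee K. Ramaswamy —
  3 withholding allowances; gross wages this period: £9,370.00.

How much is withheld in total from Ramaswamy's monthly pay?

£1,751.60

Wage Tax: taxable = £9,370.00 − 3×£160.00 = £8,890.00
  £446.40 + 16.7% × (£8,890.00 − £4,800.00) = £446.40 + 16.7% × £4,090.00 = £1,129.43
Unemployment Insurance: 6.64% × £9,370.00 = £622.17
Total: £1,129.43 + £622.17 = £1,751.60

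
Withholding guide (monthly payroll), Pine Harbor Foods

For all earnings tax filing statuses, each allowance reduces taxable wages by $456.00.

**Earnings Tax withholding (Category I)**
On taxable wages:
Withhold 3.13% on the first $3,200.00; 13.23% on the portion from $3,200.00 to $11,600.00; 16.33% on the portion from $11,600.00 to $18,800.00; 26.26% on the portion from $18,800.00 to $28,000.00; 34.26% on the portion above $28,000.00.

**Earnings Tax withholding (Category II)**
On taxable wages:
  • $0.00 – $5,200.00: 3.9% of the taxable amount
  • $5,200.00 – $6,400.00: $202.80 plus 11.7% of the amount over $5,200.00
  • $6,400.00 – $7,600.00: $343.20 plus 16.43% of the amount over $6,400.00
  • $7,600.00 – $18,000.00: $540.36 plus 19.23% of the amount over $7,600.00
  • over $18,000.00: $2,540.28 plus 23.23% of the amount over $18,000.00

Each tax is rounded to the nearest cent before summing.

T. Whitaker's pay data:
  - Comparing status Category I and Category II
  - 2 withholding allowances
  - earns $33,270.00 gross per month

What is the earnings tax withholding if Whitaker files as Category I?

$6,296.21

Earnings Tax (Category I): taxable = $33,270.00 − 2×$456.00 = $32,358.00
  $4,803.16 + 34.26% × ($32,358.00 − $28,000.00) = $4,803.16 + 34.26% × $4,358.00 = $6,296.21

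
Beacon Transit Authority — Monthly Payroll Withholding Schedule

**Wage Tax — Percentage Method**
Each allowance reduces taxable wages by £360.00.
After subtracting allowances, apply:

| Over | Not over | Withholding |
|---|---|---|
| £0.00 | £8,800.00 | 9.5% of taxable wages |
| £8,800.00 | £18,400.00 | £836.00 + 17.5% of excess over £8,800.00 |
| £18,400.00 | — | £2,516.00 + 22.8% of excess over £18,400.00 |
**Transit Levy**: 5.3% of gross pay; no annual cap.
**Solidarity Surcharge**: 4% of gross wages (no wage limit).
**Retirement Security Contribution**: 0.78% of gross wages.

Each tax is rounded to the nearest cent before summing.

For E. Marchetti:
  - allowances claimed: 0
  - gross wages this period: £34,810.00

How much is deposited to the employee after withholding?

£25,043.67

Wage Tax: taxable = £34,810.00
  £2,516.00 + 22.8% × (£34,810.00 − £18,400.00) = £2,516.00 + 22.8% × £16,410.00 = £6,257.48
Transit Levy: 5.3% × £34,810.00 = £1,844.93
Solidarity Surcharge: 4% × £34,810.00 = £1,392.40
Retirement Security Contribution: 0.78% × £34,810.00 = £271.52
Total withheld: £6,257.48 + £1,844.93 + £1,392.40 + £271.52 = £9,766.33
Net pay: £34,810.00 − £9,766.33 = £25,043.67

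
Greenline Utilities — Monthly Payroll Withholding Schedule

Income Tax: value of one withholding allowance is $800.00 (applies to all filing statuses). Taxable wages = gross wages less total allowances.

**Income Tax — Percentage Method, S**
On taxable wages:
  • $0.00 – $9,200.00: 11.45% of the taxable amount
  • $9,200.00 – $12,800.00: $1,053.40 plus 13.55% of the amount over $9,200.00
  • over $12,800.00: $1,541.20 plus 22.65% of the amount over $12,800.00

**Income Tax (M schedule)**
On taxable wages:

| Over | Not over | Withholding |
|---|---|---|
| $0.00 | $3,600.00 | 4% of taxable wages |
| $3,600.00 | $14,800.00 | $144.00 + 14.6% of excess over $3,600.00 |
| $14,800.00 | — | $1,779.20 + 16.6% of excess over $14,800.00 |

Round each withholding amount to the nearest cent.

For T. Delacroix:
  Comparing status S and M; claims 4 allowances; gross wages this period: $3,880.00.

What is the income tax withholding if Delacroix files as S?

Income Tax (S): taxable = $3,880.00 − 4×$800.00 = $680.00
  11.45% × $680.00 = $77.86

$77.86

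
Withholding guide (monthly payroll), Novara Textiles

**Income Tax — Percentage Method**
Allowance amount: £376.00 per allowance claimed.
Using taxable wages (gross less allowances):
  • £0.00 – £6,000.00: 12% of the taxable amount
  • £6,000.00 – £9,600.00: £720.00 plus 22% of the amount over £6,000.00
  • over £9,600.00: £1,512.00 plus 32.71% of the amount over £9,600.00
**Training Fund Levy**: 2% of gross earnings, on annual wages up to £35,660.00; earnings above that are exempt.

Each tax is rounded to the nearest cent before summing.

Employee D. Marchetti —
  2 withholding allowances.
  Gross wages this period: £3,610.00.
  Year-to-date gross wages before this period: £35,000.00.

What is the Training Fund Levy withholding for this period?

Training Fund Levy: cap £35,660.00 − YTD £35,000.00 = £660.00 subject; 2% × £660.00 = £13.20

£13.20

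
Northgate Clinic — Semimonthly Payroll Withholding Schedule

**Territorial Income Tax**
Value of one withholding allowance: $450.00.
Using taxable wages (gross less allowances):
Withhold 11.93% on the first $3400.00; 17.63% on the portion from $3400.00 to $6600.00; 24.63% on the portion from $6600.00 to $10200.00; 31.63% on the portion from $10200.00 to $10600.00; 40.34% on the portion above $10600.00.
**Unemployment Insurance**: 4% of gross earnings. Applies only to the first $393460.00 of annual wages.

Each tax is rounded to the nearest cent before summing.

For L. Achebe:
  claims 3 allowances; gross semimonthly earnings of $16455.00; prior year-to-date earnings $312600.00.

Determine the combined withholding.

$4458.50

Territorial Income Tax: taxable = $16455.00 − 3×$450.00 = $15105.00
  $1982.98 + 40.34% × ($15105.00 − $10600.00) = $1982.98 + 40.34% × $4505.00 = $3800.30
Unemployment Insurance: 4% × $16455.00 = $658.20
Total: $3800.30 + $658.20 = $4458.50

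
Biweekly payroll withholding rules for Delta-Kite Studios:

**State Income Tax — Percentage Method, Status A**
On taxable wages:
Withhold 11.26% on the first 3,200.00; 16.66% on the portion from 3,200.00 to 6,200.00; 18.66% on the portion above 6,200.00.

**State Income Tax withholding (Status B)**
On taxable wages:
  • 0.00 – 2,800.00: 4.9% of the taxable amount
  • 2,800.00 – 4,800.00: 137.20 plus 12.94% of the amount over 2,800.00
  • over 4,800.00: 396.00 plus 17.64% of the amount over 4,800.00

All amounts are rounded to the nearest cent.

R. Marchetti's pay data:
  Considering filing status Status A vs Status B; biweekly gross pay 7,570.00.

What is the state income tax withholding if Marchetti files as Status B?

884.63

State Income Tax (Status B): taxable = 7,570.00
  396.00 + 17.64% × (7,570.00 − 4,800.00) = 396.00 + 17.64% × 2,770.00 = 884.63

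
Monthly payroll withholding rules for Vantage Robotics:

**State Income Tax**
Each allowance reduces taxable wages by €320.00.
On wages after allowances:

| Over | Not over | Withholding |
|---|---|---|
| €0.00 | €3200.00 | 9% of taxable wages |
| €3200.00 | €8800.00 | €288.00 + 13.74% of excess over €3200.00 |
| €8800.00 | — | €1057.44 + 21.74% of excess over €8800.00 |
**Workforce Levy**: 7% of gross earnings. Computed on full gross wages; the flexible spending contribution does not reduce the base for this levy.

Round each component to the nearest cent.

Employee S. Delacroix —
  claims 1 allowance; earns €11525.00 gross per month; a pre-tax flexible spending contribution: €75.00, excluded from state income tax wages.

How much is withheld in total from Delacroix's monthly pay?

€2370.73

State Income Tax: taxable = €11525.00 − €75.00 − 1×€320.00 = €11130.00
  €1057.44 + 21.74% × (€11130.00 − €8800.00) = €1057.44 + 21.74% × €2330.00 = €1563.98
Workforce Levy: 7% × €11525.00 = €806.75
Total: €1563.98 + €806.75 = €2370.73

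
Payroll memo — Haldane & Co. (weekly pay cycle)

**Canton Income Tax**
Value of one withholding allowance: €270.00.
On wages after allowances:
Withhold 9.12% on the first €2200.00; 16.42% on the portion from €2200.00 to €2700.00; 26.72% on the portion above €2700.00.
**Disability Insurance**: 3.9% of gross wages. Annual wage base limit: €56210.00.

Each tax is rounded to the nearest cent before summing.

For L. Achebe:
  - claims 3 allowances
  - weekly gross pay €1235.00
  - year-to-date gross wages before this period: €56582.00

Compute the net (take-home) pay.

Canton Income Tax: taxable = €1235.00 − 3×€270.00 = €425.00
  9.12% × €425.00 = €38.76
Disability Insurance: YTD €56582.00 ≥ cap €56210.00 → €0.00
Total withheld: €38.76 + €0.00 = €38.76
Net pay: €1235.00 − €38.76 = €1196.24

€1196.24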